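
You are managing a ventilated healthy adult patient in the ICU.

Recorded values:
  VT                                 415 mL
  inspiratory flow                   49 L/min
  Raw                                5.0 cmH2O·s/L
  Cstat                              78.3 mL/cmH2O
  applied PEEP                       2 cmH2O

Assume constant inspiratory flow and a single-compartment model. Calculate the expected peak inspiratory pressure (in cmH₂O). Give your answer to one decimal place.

11.4

Flow: 49 L/min ÷ 60 = 0.8167 L/s.
Equation of motion (constant flow): PIP = Vt/C + R·V̇ + PEEP.
PIP = 415/78.3 + 5.0×0.8167 + 2 = 5.3 + 4.084 + 2 = 11.384 cmH2O.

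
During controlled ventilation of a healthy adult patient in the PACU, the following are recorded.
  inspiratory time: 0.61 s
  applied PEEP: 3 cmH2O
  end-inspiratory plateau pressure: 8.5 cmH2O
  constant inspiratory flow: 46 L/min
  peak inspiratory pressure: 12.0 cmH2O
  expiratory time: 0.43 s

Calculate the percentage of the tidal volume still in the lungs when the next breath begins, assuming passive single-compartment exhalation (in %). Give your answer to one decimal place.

Flow: 46 L/min ÷ 60 = 0.7667 L/s.
Vt = flow × Ti = 0.7667 L/s × 0.61 s × 1000 mL/L = 467.69 mL.
R = (PIP − Pplat)/V̇ = (12.0 − 8.5) / 0.7667 = 3.5/0.7667 = 4.565 cmH2O·s/L.
C = Vt/(Pplat − PEEP) = 467.69 / (8.5 − 3) = 467.69/5.5 = 85.035 mL/cmH2O.
τ = R × C = 4.565 × 0.08504 L/cmH2O = 0.3882 s.
Fraction remaining at end-expiration = e^(−Te/τ) = e^(−0.43/0.3882) = 0.3303 → 33.03%.

33.0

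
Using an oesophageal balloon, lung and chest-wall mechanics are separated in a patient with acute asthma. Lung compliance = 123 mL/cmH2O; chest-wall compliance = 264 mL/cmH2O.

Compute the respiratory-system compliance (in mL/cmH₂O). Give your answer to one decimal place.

83.9

Lung and chest wall are elastances in series: 1/Crs = 1/CL + 1/Ccw.
1/Crs = 1/123 + 1/264 = 0.01192.
Crs = 83.893 mL/cmH2O.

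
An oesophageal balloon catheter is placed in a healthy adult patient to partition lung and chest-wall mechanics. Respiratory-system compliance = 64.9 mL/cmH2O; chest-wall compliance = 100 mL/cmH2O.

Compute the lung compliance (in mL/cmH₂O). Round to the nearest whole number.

185

1/CL = 1/Crs − 1/Ccw.
1/CL = 1/64.9 − 1/100 = 0.005408.
CL = 184.91 mL/cmH2O.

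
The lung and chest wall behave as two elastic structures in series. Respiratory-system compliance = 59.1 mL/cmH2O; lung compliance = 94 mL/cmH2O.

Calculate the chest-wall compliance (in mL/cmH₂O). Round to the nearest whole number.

159

1/Ccw = 1/Crs − 1/CL.
1/Ccw = 1/59.1 − 1/94 = 0.006282.
Ccw = 159.18 mL/cmH2O.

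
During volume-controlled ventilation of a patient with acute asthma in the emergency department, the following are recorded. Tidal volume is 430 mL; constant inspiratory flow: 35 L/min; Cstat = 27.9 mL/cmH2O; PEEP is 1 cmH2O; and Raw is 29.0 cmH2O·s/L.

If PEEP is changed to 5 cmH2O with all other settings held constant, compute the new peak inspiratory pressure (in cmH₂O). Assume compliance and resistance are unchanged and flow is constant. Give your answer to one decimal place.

Flow: 35 L/min ÷ 60 = 0.5833 L/s.
PIP = Vt/C + R·V̇ + PEEP (constant-flow equation of motion).
Only the baseline term changes: ΔPIP = ΔPEEP = 5 − 1 = 4.0 cmH2O.
Original PIP = 430/27.9 + 29.0×0.5833 + 1 = 33.328 cmH2O; new PIP = 33.328 + (4.0) = 37.328 cmH2O.

37.3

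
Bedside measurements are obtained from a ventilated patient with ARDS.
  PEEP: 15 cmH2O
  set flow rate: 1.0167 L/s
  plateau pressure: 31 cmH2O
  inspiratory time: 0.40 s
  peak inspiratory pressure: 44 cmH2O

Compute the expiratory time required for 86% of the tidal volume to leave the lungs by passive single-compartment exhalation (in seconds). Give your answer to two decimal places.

Vt = flow × Ti = 1.0167 L/s × 0.40 s × 1000 mL/L = 406.68 mL.
R = (PIP − Pplat)/V̇ = (44 − 31) / 1.0167 = 13.0/1.0167 = 12.786 cmH2O·s/L.
C = Vt/(Pplat − PEEP) = 406.68 / (31 − 15) = 406.68/16.0 = 25.418 mL/cmH2O.
τ = R × C = 12.786 × 0.02542 L/cmH2O = 0.325 s.
t = −τ·ln(1 − 0.86) = −0.325·ln(0.14) = 0.639 s.

0.64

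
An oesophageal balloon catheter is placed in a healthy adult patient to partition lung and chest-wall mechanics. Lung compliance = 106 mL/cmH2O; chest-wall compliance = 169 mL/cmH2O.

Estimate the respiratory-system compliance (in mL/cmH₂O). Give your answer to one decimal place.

Lung and chest wall are elastances in series: 1/Crs = 1/CL + 1/Ccw.
1/Crs = 1/106 + 1/169 = 0.01535.
Crs = 65.147 mL/cmH2O.

65.1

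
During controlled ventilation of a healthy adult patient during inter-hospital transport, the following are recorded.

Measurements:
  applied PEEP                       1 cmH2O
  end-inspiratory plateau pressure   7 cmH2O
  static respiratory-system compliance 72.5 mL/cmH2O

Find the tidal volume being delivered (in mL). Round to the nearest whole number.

435

Vt = Cstat × (Pplat − PEEP) = 72.5 × (7 − 1) = 72.5 × 6.0 = 435.0 mL.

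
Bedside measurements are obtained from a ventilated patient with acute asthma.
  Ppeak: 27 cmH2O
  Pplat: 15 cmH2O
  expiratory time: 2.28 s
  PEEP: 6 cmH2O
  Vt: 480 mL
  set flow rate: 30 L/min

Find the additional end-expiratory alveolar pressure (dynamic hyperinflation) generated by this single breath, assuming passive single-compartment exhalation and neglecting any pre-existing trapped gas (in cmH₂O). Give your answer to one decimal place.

Flow: 30 L/min ÷ 60 = 0.5 L/s.
R = (PIP − Pplat)/V̇ = (27 − 15) / 0.5 = 12.0/0.5 = 24.0 cmH2O·s/L.
C = Vt/(Pplat − PEEP) = 480.0 / (15 − 6) = 480.0/9.0 = 53.333 mL/cmH2O.
τ = R × C = 24.0 × 0.05333 L/cmH2O = 1.28 s.
Fraction remaining = e^(−Te/τ) = e^(−2.28/1.28) = 0.1684; trapped volume = 480.0 × 0.1684 = 80.832 mL.
Additional alveolar pressure from trapping ≈ V_trapped / C = 80.832 / 53.333 = 1.516 cmH2O.

1.5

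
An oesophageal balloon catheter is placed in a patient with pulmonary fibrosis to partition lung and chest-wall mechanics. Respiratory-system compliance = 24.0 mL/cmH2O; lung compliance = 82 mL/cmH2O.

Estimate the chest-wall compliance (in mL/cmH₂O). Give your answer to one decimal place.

33.9

1/Ccw = 1/Crs − 1/CL.
1/Ccw = 1/24.0 − 1/82 = 0.02947.
Ccw = 33.933 mL/cmH2O.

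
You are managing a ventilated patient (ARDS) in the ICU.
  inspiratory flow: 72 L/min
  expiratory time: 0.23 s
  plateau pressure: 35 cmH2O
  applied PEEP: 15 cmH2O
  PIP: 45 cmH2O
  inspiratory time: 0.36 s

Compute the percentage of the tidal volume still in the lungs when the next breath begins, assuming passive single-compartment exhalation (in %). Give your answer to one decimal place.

Flow: 72 L/min ÷ 60 = 1.2 L/s.
Vt = flow × Ti = 1.2 L/s × 0.36 s × 1000 mL/L = 432.0 mL.
R = (PIP − Pplat)/V̇ = (45 − 35) / 1.2 = 10.0/1.2 = 8.333 cmH2O·s/L.
C = Vt/(Pplat − PEEP) = 432.0 / (35 − 15) = 432.0/20.0 = 21.6 mL/cmH2O.
τ = R × C = 8.333 × 0.0216 L/cmH2O = 0.18 s.
Fraction remaining at end-expiration = e^(−Te/τ) = e^(−0.23/0.18) = 0.2787 → 27.87%.

27.9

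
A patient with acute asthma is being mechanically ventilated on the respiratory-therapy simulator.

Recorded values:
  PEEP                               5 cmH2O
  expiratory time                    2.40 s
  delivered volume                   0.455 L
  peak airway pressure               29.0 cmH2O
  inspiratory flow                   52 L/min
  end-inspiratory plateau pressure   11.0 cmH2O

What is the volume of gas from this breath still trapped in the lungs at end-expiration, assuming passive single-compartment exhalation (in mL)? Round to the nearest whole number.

99

Flow: 52 L/min ÷ 60 = 0.8667 L/s.
R = (PIP − Pplat)/V̇ = (29.0 − 11.0) / 0.8667 = 18.0/0.8667 = 20.768 cmH2O·s/L.
C = Vt/(Pplat − PEEP) = 455.0 / (11.0 − 5) = 455.0/6.0 = 75.833 mL/cmH2O.
τ = R × C = 20.768 × 0.07583 L/cmH2O = 1.575 s.
Fraction remaining = e^(−Te/τ) = e^(−2.40/1.575) = 0.2179.
Trapped volume = 455.0 × 0.2179 = 99.145 mL.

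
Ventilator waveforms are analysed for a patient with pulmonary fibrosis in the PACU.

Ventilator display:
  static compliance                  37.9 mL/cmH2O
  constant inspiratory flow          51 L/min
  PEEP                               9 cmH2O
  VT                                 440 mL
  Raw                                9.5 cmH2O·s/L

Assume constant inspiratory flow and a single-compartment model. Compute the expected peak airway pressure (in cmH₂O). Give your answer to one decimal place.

Flow: 51 L/min ÷ 60 = 0.85 L/s.
Equation of motion (constant flow): PIP = Vt/C + R·V̇ + PEEP.
PIP = 440/37.9 + 9.5×0.85 + 9 = 11.609 + 8.075 + 9 = 28.684 cmH2O.

28.7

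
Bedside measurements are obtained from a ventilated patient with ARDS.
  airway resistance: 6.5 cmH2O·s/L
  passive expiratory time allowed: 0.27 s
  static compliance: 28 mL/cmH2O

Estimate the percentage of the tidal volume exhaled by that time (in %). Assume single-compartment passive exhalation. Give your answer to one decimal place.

77.3

τ = R × C = 6.5 × 28 mL/cmH2O = 6.5 × 0.028 L/cmH2O = 0.182 s.
Passive exhalation: V(t)/V₀ = e^(−t/τ) = e^(−0.27/0.182) = 0.2268.
Fraction exhaled = 1 − 0.2268 = 0.7732 → 77.32%.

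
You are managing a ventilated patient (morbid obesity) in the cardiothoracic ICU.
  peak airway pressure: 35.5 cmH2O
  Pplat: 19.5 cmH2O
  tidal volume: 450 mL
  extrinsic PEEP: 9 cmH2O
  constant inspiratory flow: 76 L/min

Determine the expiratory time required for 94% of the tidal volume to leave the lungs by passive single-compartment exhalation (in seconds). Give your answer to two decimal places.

Flow: 76 L/min ÷ 60 = 1.2667 L/s.
R = (PIP − Pplat)/V̇ = (35.5 − 19.5) / 1.2667 = 16.0/1.2667 = 12.631 cmH2O·s/L.
C = Vt/(Pplat − PEEP) = 450.0 / (19.5 − 9) = 450.0/10.5 = 42.857 mL/cmH2O.
τ = R × C = 12.631 × 0.04286 L/cmH2O = 0.5414 s.
t = −τ·ln(1 − 0.94) = −0.5414·ln(0.06) = 1.523 s.

1.52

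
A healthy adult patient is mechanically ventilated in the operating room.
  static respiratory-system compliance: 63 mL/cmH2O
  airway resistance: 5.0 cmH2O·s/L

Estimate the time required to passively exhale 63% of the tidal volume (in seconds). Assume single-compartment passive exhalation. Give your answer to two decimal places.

τ = R × C = 5.0 × 63 mL/cmH2O = 5.0 × 0.063 L/cmH2O = 0.315 s.
Exhaled fraction f = 1 − e^(−t/τ) → t = −τ·ln(1 − f) = −0.315·ln(0.37) = 0.3132 s.

0.31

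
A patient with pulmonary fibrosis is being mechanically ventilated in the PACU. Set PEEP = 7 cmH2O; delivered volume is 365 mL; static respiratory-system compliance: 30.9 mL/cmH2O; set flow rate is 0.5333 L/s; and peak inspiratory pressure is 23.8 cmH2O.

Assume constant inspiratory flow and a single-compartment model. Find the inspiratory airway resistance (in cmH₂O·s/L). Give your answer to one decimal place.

9.4

Equation of motion (constant flow): PIP = Vt/C + R·V̇ + PEEP.
R·V̇ = PIP − Vt/C − PEEP = 23.8 − 365/30.9 − 7 = 23.8 − 11.812 − 7 = 4.988 cmH2O.
R = 4.988 / 0.5333 = 9.353 cmH2O·s/L.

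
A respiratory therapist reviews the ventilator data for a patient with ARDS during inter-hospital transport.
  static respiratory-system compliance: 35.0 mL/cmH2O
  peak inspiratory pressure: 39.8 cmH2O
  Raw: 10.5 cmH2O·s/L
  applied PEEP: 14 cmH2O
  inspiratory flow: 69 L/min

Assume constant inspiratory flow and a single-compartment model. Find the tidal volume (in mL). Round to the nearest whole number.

480

Flow: 69 L/min ÷ 60 = 1.15 L/s.
Equation of motion (constant flow): PIP = Vt/C + R·V̇ + PEEP.
Vt/C = PIP − R·V̇ − PEEP = 39.8 − 12.075 − 14 = 13.725 cmH2O.
Vt = C × 13.725 = 35.0 × 13.725 = 480.38 mL.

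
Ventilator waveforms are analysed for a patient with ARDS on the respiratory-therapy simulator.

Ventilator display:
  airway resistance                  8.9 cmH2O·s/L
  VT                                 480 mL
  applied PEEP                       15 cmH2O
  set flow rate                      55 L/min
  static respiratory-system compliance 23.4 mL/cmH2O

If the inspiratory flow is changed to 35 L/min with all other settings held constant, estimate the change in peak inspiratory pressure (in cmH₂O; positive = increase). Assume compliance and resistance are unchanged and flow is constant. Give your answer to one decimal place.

-3.0

Flow: 55 L/min ÷ 60 = 0.9167 L/s.
New flow: 35 L/min ÷ 60 = 0.5833 L/s.
PIP = Vt/C + R·V̇ + PEEP (constant-flow equation of motion).
Only the resistive term changes: ΔPIP = R × ΔV̇ = 8.9 × (0.5833 − 0.9167) = 8.9 × -0.3334 = -2.967 cmH2O.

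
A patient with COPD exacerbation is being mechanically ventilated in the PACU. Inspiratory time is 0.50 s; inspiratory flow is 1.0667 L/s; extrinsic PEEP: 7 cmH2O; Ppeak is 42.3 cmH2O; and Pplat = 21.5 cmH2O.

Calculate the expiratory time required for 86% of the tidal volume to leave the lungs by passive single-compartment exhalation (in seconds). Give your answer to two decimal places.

Vt = flow × Ti = 1.0667 L/s × 0.50 s × 1000 mL/L = 533.35 mL.
R = (PIP − Pplat)/V̇ = (42.3 − 21.5) / 1.0667 = 20.8/1.0667 = 19.499 cmH2O·s/L.
C = Vt/(Pplat − PEEP) = 533.35 / (21.5 − 7) = 533.35/14.5 = 36.783 mL/cmH2O.
τ = R × C = 19.499 × 0.03678 L/cmH2O = 0.7172 s.
t = −τ·ln(1 − 0.86) = −0.7172·ln(0.14) = 1.41 s.

1.41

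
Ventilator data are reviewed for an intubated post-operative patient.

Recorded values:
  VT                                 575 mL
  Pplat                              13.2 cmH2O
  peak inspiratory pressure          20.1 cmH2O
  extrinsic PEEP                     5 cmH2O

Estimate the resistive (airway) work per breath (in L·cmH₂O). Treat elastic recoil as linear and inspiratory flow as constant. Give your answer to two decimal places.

With constant inspiratory flow the resistive pressure is constant at PIP − Pplat = 20.1 − 13.2 = 6.9 cmH2O, so resistive work = 6.9 × 0.575 = 3.968 L·cmH2O.

3.97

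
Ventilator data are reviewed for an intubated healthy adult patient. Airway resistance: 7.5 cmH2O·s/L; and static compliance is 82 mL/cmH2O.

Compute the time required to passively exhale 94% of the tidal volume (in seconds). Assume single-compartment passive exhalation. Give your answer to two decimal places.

τ = R × C = 7.5 × 82 mL/cmH2O = 7.5 × 0.082 L/cmH2O = 0.615 s.
Exhaled fraction f = 1 − e^(−t/τ) → t = −τ·ln(1 − f) = −0.615·ln(0.06) = 1.73 s.

1.73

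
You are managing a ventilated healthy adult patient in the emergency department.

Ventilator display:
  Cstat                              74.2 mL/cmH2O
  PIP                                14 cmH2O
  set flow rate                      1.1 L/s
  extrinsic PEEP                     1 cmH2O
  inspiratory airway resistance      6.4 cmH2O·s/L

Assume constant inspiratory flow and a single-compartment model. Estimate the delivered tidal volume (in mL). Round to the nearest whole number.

Equation of motion (constant flow): PIP = Vt/C + R·V̇ + PEEP.
Vt/C = PIP − R·V̇ − PEEP = 14 − 7.04 − 1 = 5.96 cmH2O.
Vt = C × 5.96 = 74.2 × 5.96 = 442.23 mL.

442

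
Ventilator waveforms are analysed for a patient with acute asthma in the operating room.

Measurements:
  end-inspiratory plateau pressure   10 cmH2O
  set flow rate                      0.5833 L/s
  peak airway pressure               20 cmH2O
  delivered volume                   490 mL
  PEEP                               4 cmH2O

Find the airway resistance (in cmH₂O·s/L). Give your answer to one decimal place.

17.1

Raw = (PIP − Pplat) / flow = (20 − 10) / 0.5833 = 10.0 / 0.5833 = 17.144 cmH2O·s/L.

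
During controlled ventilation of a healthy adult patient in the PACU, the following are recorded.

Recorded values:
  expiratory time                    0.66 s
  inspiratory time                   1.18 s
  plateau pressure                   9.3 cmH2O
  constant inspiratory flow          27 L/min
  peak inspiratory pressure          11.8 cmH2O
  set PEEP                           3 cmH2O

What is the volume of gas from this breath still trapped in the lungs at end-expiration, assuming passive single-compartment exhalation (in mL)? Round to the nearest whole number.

Flow: 27 L/min ÷ 60 = 0.45 L/s.
Vt = flow × Ti = 0.45 L/s × 1.18 s × 1000 mL/L = 531.0 mL.
R = (PIP − Pplat)/V̇ = (11.8 − 9.3) / 0.45 = 2.5/0.45 = 5.556 cmH2O·s/L.
C = Vt/(Pplat − PEEP) = 531.0 / (9.3 − 3) = 531.0/6.3 = 84.286 mL/cmH2O.
τ = R × C = 5.556 × 0.08429 L/cmH2O = 0.4683 s.
Fraction remaining = e^(−Te/τ) = e^(−0.66/0.4683) = 0.2443.
Trapped volume = 531.0 × 0.2443 = 129.72 mL.

130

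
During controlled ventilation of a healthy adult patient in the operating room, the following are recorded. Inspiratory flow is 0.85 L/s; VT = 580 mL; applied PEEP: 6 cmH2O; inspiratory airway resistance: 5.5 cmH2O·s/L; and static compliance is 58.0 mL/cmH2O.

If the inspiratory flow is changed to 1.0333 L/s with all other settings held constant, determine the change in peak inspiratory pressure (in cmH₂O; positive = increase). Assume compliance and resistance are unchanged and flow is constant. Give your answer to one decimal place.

1.0

PIP = Vt/C + R·V̇ + PEEP (constant-flow equation of motion).
Only the resistive term changes: ΔPIP = R × ΔV̇ = 5.5 × (1.0333 − 0.85) = 5.5 × 0.1833 = 1.008 cmH2O.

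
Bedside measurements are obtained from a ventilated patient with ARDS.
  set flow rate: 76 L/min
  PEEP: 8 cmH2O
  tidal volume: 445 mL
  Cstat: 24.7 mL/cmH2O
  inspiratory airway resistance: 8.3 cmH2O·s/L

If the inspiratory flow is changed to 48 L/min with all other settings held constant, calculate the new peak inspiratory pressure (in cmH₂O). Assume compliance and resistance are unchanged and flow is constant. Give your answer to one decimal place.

Flow: 76 L/min ÷ 60 = 1.2667 L/s.
New flow: 48 L/min ÷ 60 = 0.8 L/s.
PIP = Vt/C + R·V̇ + PEEP (constant-flow equation of motion).
Only the resistive term changes: ΔPIP = R × ΔV̇ = 8.3 × (0.8 − 1.2667) = 8.3 × -0.4667 = -3.874 cmH2O.
Original PIP = 445/24.7 + 8.3×1.2667 + 8 = 36.53 cmH2O; new PIP = 36.53 + (-3.874) = 32.656 cmH2O.

32.7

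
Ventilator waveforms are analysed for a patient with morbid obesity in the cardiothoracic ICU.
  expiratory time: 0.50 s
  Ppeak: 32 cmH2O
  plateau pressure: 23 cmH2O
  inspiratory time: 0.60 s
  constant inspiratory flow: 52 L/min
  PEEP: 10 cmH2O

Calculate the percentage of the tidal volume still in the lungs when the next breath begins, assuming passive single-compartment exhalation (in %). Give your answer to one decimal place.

30.0

Flow: 52 L/min ÷ 60 = 0.8667 L/s.
Vt = flow × Ti = 0.8667 L/s × 0.60 s × 1000 mL/L = 520.02 mL.
R = (PIP − Pplat)/V̇ = (32 − 23) / 0.8667 = 9.0/0.8667 = 10.384 cmH2O·s/L.
C = Vt/(Pplat − PEEP) = 520.02 / (23 − 10) = 520.02/13.0 = 40.002 mL/cmH2O.
τ = R × C = 10.384 × 0.04 L/cmH2O = 0.4154 s.
Fraction remaining at end-expiration = e^(−Te/τ) = e^(−0.50/0.4154) = 0.3001 → 30.01%.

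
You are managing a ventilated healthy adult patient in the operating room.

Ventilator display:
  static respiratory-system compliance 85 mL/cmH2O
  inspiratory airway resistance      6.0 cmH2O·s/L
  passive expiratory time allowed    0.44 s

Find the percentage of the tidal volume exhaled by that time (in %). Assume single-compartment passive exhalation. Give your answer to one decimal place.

τ = R × C = 6.0 × 85 mL/cmH2O = 6.0 × 0.085 L/cmH2O = 0.51 s.
Passive exhalation: V(t)/V₀ = e^(−t/τ) = e^(−0.44/0.51) = 0.422.
Fraction exhaled = 1 − 0.422 = 0.578 → 57.8%.

57.8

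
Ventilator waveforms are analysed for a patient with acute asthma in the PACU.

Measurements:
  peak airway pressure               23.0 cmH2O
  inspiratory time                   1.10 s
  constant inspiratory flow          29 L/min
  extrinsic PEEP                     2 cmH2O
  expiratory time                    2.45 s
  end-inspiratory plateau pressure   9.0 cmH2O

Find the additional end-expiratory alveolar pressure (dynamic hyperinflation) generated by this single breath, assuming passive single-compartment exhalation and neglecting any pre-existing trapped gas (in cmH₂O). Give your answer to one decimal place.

Flow: 29 L/min ÷ 60 = 0.4833 L/s.
Vt = flow × Ti = 0.4833 L/s × 1.10 s × 1000 mL/L = 531.63 mL.
R = (PIP − Pplat)/V̇ = (23.0 − 9.0) / 0.4833 = 14.0/0.4833 = 28.968 cmH2O·s/L.
C = Vt/(Pplat − PEEP) = 531.63 / (9.0 − 2) = 531.63/7.0 = 75.947 mL/cmH2O.
τ = R × C = 28.968 × 0.07595 L/cmH2O = 2.2 s.
Fraction remaining = e^(−Te/τ) = e^(−2.45/2.2) = 0.3284; trapped volume = 531.63 × 0.3284 = 174.59 mL.
Additional alveolar pressure from trapping ≈ V_trapped / C = 174.59 / 75.947 = 2.299 cmH2O.

2.3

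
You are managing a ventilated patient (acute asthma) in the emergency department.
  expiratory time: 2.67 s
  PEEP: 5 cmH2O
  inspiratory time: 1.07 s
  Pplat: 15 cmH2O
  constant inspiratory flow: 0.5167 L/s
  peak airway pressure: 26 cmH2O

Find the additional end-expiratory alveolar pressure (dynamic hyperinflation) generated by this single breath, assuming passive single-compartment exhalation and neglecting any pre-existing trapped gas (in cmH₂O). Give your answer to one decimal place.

Vt = flow × Ti = 0.5167 L/s × 1.07 s × 1000 mL/L = 552.87 mL.
R = (PIP − Pplat)/V̇ = (26 − 15) / 0.5167 = 11.0/0.5167 = 21.289 cmH2O·s/L.
C = Vt/(Pplat − PEEP) = 552.87 / (15 − 5) = 552.87/10.0 = 55.287 mL/cmH2O.
τ = R × C = 21.289 × 0.05529 L/cmH2O = 1.177 s.
Fraction remaining = e^(−Te/τ) = e^(−2.67/1.177) = 0.1035; trapped volume = 552.87 × 0.1035 = 57.222 mL.
Additional alveolar pressure from trapping ≈ V_trapped / C = 57.222 / 55.287 = 1.035 cmH2O.

1.0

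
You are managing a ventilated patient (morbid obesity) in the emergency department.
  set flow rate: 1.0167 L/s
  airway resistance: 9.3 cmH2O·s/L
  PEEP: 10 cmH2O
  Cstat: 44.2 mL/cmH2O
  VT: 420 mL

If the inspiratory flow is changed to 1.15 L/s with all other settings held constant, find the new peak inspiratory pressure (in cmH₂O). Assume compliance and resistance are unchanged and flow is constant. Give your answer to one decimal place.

PIP = Vt/C + R·V̇ + PEEP (constant-flow equation of motion).
Only the resistive term changes: ΔPIP = R × ΔV̇ = 9.3 × (1.15 − 1.0167) = 9.3 × 0.1333 = 1.24 cmH2O.
Original PIP = 420/44.2 + 9.3×1.0167 + 10 = 28.958 cmH2O; new PIP = 28.958 + (1.24) = 30.198 cmH2O.

30.2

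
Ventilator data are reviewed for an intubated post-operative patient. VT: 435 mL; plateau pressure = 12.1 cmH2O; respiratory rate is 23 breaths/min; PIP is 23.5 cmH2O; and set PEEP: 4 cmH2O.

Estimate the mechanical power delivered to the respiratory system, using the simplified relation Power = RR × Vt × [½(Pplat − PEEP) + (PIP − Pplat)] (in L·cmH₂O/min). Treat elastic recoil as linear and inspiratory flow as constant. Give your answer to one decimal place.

154.6

Per-breath work = Vt × [½(Pplat−PEEP) + (PIP−Pplat)] = 0.435 × [0.5×8.1 + 11.4] = 0.435 × 15.45 = 6.721 L·cmH2O.
Power = 23 × 6.721 = 154.58 L·cmH2O/min.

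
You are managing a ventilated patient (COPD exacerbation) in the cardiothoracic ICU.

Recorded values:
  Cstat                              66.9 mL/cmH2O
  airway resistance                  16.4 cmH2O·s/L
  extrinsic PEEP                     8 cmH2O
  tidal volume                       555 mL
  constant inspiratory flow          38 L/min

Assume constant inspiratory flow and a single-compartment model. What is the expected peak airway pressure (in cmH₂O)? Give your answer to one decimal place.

Flow: 38 L/min ÷ 60 = 0.6333 L/s.
Equation of motion (constant flow): PIP = Vt/C + R·V̇ + PEEP.
PIP = 555/66.9 + 16.4×0.6333 + 8 = 8.296 + 10.386 + 8 = 26.682 cmH2O.

26.7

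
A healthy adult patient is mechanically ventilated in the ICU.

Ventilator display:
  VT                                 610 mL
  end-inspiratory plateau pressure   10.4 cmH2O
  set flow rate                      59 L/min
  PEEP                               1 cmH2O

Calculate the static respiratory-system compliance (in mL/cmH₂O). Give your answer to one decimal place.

64.9

Cstat = Vt / (Pplat − PEEP) = 610 / (10.4 − 1) = 610 / 9.4 = 64.894 mL/cmH2O.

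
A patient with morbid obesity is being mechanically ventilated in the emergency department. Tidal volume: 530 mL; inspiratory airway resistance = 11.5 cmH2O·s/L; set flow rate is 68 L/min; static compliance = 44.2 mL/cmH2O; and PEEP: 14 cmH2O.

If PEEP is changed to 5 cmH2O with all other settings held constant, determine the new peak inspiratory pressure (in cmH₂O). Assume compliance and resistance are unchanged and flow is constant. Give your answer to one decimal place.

30.0

Flow: 68 L/min ÷ 60 = 1.1333 L/s.
PIP = Vt/C + R·V̇ + PEEP (constant-flow equation of motion).
Only the baseline term changes: ΔPIP = ΔPEEP = 5 − 14 = -9.0 cmH2O.
Original PIP = 530/44.2 + 11.5×1.1333 + 14 = 39.024 cmH2O; new PIP = 39.024 + (-9.0) = 30.024 cmH2O.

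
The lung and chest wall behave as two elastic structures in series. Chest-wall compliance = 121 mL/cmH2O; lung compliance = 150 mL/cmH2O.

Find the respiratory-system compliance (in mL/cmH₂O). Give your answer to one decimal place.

Lung and chest wall are elastances in series: 1/Crs = 1/CL + 1/Ccw.
1/Crs = 1/150 + 1/121 = 0.01493.
Crs = 66.979 mL/cmH2O.

67.0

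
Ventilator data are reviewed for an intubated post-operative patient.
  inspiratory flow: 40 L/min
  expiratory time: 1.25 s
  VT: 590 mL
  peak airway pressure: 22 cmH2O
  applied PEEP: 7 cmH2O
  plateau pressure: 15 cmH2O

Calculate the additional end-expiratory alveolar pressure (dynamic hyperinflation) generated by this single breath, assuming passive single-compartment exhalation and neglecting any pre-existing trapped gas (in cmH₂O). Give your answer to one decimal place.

Flow: 40 L/min ÷ 60 = 0.6667 L/s.
R = (PIP − Pplat)/V̇ = (22 − 15) / 0.6667 = 7.0/0.6667 = 10.499 cmH2O·s/L.
C = Vt/(Pplat − PEEP) = 590.0 / (15 − 7) = 590.0/8.0 = 73.75 mL/cmH2O.
τ = R × C = 10.499 × 0.07375 L/cmH2O = 0.7743 s.
Fraction remaining = e^(−Te/τ) = e^(−1.25/0.7743) = 0.199; trapped volume = 590.0 × 0.199 = 117.41 mL.
Additional alveolar pressure from trapping ≈ V_trapped / C = 117.41 / 73.75 = 1.592 cmH2O.

1.6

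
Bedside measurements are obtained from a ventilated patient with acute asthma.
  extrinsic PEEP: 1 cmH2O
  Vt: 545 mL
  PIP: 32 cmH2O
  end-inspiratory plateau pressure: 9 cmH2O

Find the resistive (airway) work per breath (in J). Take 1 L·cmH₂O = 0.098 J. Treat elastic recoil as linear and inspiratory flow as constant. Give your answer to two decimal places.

1.23

With constant inspiratory flow the resistive pressure is constant at PIP − Pplat = 32 − 9 = 23.0 cmH2O, so resistive work = 23.0 × 0.545 = 12.535 L·cmH2O.
× 0.098 J/(L·cmH2O) → 1.228 J.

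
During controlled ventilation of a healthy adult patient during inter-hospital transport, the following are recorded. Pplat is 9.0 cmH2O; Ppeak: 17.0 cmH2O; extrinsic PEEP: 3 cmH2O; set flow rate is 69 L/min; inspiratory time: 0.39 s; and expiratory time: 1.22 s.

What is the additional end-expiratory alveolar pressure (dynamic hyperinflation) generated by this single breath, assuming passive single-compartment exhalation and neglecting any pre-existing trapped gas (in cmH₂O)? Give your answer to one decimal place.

0.6

Flow: 69 L/min ÷ 60 = 1.15 L/s.
Vt = flow × Ti = 1.15 L/s × 0.39 s × 1000 mL/L = 448.5 mL.
R = (PIP − Pplat)/V̇ = (17.0 − 9.0) / 1.15 = 8.0/1.15 = 6.957 cmH2O·s/L.
C = Vt/(Pplat − PEEP) = 448.5 / (9.0 − 3) = 448.5/6.0 = 74.75 mL/cmH2O.
τ = R × C = 6.957 × 0.07475 L/cmH2O = 0.52 s.
Fraction remaining = e^(−Te/τ) = e^(−1.22/0.52) = 0.09574; trapped volume = 448.5 × 0.09574 = 42.939 mL.
Additional alveolar pressure from trapping ≈ V_trapped / C = 42.939 / 74.75 = 0.5744 cmH2O.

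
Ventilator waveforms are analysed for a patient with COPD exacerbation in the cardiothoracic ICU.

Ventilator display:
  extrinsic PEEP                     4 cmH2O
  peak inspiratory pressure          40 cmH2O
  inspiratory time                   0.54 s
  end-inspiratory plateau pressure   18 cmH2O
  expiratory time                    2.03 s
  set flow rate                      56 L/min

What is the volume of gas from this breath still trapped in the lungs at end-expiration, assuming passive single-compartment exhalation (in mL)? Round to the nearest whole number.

46

Flow: 56 L/min ÷ 60 = 0.9333 L/s.
Vt = flow × Ti = 0.9333 L/s × 0.54 s × 1000 mL/L = 503.98 mL.
R = (PIP − Pplat)/V̇ = (40 − 18) / 0.9333 = 22.0/0.9333 = 23.572 cmH2O·s/L.
C = Vt/(Pplat − PEEP) = 503.98 / (18 − 4) = 503.98/14.0 = 35.999 mL/cmH2O.
τ = R × C = 23.572 × 0.036 L/cmH2O = 0.8486 s.
Fraction remaining = e^(−Te/τ) = e^(−2.03/0.8486) = 0.09143.
Trapped volume = 503.98 × 0.09143 = 46.079 mL.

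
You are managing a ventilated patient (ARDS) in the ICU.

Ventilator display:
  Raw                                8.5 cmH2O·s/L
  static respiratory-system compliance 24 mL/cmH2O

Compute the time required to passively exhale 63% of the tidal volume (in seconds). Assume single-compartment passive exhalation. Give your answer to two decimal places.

0.20

τ = R × C = 8.5 × 24 mL/cmH2O = 8.5 × 0.024 L/cmH2O = 0.204 s.
Exhaled fraction f = 1 − e^(−t/τ) → t = −τ·ln(1 − f) = −0.204·ln(0.37) = 0.2028 s.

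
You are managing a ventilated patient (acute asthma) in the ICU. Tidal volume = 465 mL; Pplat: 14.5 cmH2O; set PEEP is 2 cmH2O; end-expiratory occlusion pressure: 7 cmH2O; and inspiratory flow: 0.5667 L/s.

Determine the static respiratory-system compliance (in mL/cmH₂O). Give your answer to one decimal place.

End-expiratory occlusion gives total PEEP = 7 cmH2O (intrinsic PEEP = 7 − 2 = 5). Use total PEEP for the elastic gradient.
Cstat = Vt / (Pplat − PEEPtotal) = 465 / (14.5 − 7) = 465 / 7.5 = 62.0 mL/cmH2O.

62.0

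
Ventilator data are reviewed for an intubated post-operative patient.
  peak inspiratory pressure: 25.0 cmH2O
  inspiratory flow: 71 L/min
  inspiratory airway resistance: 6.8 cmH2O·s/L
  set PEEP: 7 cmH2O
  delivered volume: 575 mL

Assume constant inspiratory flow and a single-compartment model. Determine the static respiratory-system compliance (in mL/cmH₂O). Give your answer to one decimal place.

Flow: 71 L/min ÷ 60 = 1.1833 L/s.
Equation of motion (constant flow): PIP = Vt/C + R·V̇ + PEEP.
Vt/C = PIP − R·V̇ − PEEP = 25.0 − 6.8×1.1833 − 7 = 25.0 − 8.046 − 7 = 9.954 cmH2O.
C = Vt / 9.954 = 575 / 9.954 = 57.766 mL/cmH2O.

57.8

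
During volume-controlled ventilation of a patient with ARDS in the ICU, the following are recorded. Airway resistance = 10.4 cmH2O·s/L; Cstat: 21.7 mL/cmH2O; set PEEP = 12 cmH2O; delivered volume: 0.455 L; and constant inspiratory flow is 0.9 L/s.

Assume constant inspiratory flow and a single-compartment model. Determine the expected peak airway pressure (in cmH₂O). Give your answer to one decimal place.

Equation of motion (constant flow): PIP = Vt/C + R·V̇ + PEEP.
PIP = 455/21.7 + 10.4×0.9 + 12 = 20.968 + 9.36 + 12 = 42.328 cmH2O.

42.3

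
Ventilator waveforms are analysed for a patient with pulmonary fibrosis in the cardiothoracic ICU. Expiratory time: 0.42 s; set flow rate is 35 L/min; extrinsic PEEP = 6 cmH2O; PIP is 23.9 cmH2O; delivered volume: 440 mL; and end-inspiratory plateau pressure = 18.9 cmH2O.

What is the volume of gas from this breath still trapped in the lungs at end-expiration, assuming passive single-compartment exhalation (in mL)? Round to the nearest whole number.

Flow: 35 L/min ÷ 60 = 0.5833 L/s.
R = (PIP − Pplat)/V̇ = (23.9 − 18.9) / 0.5833 = 5.0/0.5833 = 8.572 cmH2O·s/L.
C = Vt/(Pplat − PEEP) = 440.0 / (18.9 − 6) = 440.0/12.9 = 34.109 mL/cmH2O.
τ = R × C = 8.572 × 0.03411 L/cmH2O = 0.2924 s.
Fraction remaining = e^(−Te/τ) = e^(−0.42/0.2924) = 0.2378.
Trapped volume = 440.0 × 0.2378 = 104.63 mL.

105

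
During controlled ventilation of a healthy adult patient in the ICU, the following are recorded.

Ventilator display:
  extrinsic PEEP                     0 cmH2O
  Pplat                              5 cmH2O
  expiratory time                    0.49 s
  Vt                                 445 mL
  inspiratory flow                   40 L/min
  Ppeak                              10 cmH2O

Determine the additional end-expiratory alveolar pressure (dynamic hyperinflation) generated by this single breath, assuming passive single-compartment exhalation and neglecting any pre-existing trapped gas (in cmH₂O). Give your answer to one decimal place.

Flow: 40 L/min ÷ 60 = 0.6667 L/s.
R = (PIP − Pplat)/V̇ = (10 − 5) / 0.6667 = 5.0/0.6667 = 7.5 cmH2O·s/L.
C = Vt/(Pplat − PEEP) = 445.0 / (5 − 0) = 445.0/5.0 = 89.0 mL/cmH2O.
τ = R × C = 7.5 × 0.089 L/cmH2O = 0.6675 s.
Fraction remaining = e^(−Te/τ) = e^(−0.49/0.6675) = 0.4799; trapped volume = 445.0 × 0.4799 = 213.56 mL.
Additional alveolar pressure from trapping ≈ V_trapped / C = 213.56 / 89.0 = 2.4 cmH2O.

2.4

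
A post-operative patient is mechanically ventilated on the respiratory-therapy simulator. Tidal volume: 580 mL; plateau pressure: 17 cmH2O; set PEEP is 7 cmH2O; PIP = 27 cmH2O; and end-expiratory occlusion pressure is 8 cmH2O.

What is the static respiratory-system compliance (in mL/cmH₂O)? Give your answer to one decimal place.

End-expiratory occlusion gives total PEEP = 8 cmH2O (intrinsic PEEP = 8 − 7 = 1). Use total PEEP for the elastic gradient.
Cstat = Vt / (Pplat − PEEPtotal) = 580 / (17 − 8) = 580 / 9.0 = 64.444 mL/cmH2O.

64.4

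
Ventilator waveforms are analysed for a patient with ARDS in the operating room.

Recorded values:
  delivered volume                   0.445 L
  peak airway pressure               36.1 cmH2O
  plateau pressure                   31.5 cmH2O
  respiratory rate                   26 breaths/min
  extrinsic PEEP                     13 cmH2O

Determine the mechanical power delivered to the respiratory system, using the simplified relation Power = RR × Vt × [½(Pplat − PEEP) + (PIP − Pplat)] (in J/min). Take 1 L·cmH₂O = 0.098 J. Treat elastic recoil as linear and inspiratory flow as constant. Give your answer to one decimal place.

15.7

Per-breath work = Vt × [½(Pplat−PEEP) + (PIP−Pplat)] = 0.445 × [0.5×18.5 + 4.6] = 0.445 × 13.85 = 6.163 L·cmH2O.
Power = 26 × 6.163 = 160.24 L·cmH2O/min.
× 0.098 J/(L·cmH2O) → 15.704 J/min.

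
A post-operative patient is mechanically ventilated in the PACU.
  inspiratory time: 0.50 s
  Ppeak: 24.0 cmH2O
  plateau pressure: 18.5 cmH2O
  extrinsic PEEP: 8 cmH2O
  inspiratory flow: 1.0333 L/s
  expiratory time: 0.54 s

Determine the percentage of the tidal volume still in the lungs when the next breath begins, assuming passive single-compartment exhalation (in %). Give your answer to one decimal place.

12.7

Vt = flow × Ti = 1.0333 L/s × 0.50 s × 1000 mL/L = 516.65 mL.
R = (PIP − Pplat)/V̇ = (24.0 − 18.5) / 1.0333 = 5.5/1.0333 = 5.323 cmH2O·s/L.
C = Vt/(Pplat − PEEP) = 516.65 / (18.5 − 8) = 516.65/10.5 = 49.205 mL/cmH2O.
τ = R × C = 5.323 × 0.04921 L/cmH2O = 0.2619 s.
Fraction remaining at end-expiration = e^(−Te/τ) = e^(−0.54/0.2619) = 0.1272 → 12.72%.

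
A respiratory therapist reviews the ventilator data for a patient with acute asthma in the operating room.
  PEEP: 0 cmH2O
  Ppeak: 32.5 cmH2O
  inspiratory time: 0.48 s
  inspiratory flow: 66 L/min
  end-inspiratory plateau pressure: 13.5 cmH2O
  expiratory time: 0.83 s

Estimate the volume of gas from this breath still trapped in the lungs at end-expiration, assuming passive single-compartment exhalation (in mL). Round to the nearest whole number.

Flow: 66 L/min ÷ 60 = 1.1 L/s.
Vt = flow × Ti = 1.1 L/s × 0.48 s × 1000 mL/L = 528.0 mL.
R = (PIP − Pplat)/V̇ = (32.5 − 13.5) / 1.1 = 19.0/1.1 = 17.273 cmH2O·s/L.
C = Vt/(Pplat − PEEP) = 528.0 / (13.5 − 0) = 528.0/13.5 = 39.111 mL/cmH2O.
τ = R × C = 17.273 × 0.03911 L/cmH2O = 0.6755 s.
Fraction remaining = e^(−Te/τ) = e^(−0.83/0.6755) = 0.2927.
Trapped volume = 528.0 × 0.2927 = 154.55 mL.

155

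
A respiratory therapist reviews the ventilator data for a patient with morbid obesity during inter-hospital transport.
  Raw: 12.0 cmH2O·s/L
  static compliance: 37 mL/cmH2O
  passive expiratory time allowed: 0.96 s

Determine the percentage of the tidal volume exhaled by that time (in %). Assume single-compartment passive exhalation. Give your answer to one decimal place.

τ = R × C = 12.0 × 37 mL/cmH2O = 12.0 × 0.037 L/cmH2O = 0.444 s.
Passive exhalation: V(t)/V₀ = e^(−t/τ) = e^(−0.96/0.444) = 0.1151.
Fraction exhaled = 1 − 0.1151 = 0.8849 → 88.49%.

88.5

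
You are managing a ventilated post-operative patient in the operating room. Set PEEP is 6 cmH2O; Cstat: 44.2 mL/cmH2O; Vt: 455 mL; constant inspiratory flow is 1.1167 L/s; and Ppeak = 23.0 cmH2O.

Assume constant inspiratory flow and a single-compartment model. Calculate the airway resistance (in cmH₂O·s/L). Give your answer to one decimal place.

6.0

Equation of motion (constant flow): PIP = Vt/C + R·V̇ + PEEP.
R·V̇ = PIP − Vt/C − PEEP = 23.0 − 455/44.2 − 6 = 23.0 − 10.294 − 6 = 6.706 cmH2O.
R = 6.706 / 1.1167 = 6.005 cmH2O·s/L.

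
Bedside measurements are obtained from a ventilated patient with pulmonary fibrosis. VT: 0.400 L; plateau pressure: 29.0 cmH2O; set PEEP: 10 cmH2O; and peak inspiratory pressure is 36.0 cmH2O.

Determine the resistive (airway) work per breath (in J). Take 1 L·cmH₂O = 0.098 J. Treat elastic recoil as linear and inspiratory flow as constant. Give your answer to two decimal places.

With constant inspiratory flow the resistive pressure is constant at PIP − Pplat = 36.0 − 29.0 = 7.0 cmH2O, so resistive work = 7.0 × 0.400 = 2.8 L·cmH2O.
× 0.098 J/(L·cmH2O) → 0.2744 J.

0.27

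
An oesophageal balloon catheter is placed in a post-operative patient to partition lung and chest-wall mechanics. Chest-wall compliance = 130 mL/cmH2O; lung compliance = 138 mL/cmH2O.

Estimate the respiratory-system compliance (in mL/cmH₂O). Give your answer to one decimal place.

Lung and chest wall are elastances in series: 1/Crs = 1/CL + 1/Ccw.
1/Crs = 1/138 + 1/130 = 0.01494.
Crs = 66.934 mL/cmH2O.

66.9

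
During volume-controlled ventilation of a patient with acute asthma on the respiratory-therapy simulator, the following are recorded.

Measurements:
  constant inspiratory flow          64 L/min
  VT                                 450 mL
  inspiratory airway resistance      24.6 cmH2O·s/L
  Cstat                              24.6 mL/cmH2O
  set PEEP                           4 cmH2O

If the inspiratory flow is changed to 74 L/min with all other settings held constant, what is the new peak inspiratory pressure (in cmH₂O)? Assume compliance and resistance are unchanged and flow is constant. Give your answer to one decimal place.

Flow: 64 L/min ÷ 60 = 1.0667 L/s.
New flow: 74 L/min ÷ 60 = 1.2333 L/s.
PIP = Vt/C + R·V̇ + PEEP (constant-flow equation of motion).
Only the resistive term changes: ΔPIP = R × ΔV̇ = 24.6 × (1.2333 − 1.0667) = 24.6 × 0.1666 = 4.098 cmH2O.
Original PIP = 450/24.6 + 24.6×1.0667 + 4 = 48.534 cmH2O; new PIP = 48.534 + (4.098) = 52.632 cmH2O.

52.6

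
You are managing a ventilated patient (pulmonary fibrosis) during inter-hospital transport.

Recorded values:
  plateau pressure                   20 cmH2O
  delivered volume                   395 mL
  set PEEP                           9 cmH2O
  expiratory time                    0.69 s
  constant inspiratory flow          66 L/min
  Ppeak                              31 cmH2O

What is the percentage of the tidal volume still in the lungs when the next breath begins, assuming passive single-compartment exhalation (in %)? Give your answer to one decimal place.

Flow: 66 L/min ÷ 60 = 1.1 L/s.
R = (PIP − Pplat)/V̇ = (31 − 20) / 1.1 = 11.0/1.1 = 10.0 cmH2O·s/L.
C = Vt/(Pplat − PEEP) = 395.0 / (20 − 9) = 395.0/11.0 = 35.909 mL/cmH2O.
τ = R × C = 10.0 × 0.03591 L/cmH2O = 0.3591 s.
Fraction remaining at end-expiration = e^(−Te/τ) = e^(−0.69/0.3591) = 0.1464 → 14.64%.

14.6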